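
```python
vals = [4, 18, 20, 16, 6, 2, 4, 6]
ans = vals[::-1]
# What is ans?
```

vals has length 8. The slice vals[::-1] selects indices [7, 6, 5, 4, 3, 2, 1, 0] (7->6, 6->4, 5->2, 4->6, 3->16, 2->20, 1->18, 0->4), giving [6, 4, 2, 6, 16, 20, 18, 4].

[6, 4, 2, 6, 16, 20, 18, 4]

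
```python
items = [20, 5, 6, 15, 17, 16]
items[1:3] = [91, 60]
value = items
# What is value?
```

items starts as [20, 5, 6, 15, 17, 16] (length 6). The slice items[1:3] covers indices [1, 2] with values [5, 6]. Replacing that slice with [91, 60] (same length) produces [20, 91, 60, 15, 17, 16].

[20, 91, 60, 15, 17, 16]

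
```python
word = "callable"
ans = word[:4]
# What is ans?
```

word has length 8. The slice word[:4] selects indices [0, 1, 2, 3] (0->'c', 1->'a', 2->'l', 3->'l'), giving 'call'.

'call'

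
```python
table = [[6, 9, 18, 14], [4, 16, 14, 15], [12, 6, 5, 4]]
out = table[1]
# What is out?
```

table has 3 rows. Row 1 is [4, 16, 14, 15].

[4, 16, 14, 15]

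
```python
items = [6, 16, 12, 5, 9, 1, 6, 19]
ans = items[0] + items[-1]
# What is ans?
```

items has length 8. items[0] = 6.
items has length 8. Negative index -1 maps to positive index 8 + (-1) = 7. items[7] = 19.
Sum: 6 + 19 = 25.

25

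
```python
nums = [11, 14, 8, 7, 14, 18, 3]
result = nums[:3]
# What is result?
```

nums has length 7. The slice nums[:3] selects indices [0, 1, 2] (0->11, 1->14, 2->8), giving [11, 14, 8].

[11, 14, 8]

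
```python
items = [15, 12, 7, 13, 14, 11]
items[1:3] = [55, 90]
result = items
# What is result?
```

items starts as [15, 12, 7, 13, 14, 11] (length 6). The slice items[1:3] covers indices [1, 2] with values [12, 7]. Replacing that slice with [55, 90] (same length) produces [15, 55, 90, 13, 14, 11].

[15, 55, 90, 13, 14, 11]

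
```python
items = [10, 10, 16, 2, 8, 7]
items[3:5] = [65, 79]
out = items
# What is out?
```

items starts as [10, 10, 16, 2, 8, 7] (length 6). The slice items[3:5] covers indices [3, 4] with values [2, 8]. Replacing that slice with [65, 79] (same length) produces [10, 10, 16, 65, 79, 7].

[10, 10, 16, 65, 79, 7]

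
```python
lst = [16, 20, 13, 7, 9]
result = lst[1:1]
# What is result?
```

lst has length 5. The slice lst[1:1] resolves to an empty index range, so the result is [].

[]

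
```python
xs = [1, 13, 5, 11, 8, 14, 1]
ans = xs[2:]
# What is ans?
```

xs has length 7. The slice xs[2:] selects indices [2, 3, 4, 5, 6] (2->5, 3->11, 4->8, 5->14, 6->1), giving [5, 11, 8, 14, 1].

[5, 11, 8, 14, 1]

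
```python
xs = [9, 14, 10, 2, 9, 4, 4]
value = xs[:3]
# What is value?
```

xs has length 7. The slice xs[:3] selects indices [0, 1, 2] (0->9, 1->14, 2->10), giving [9, 14, 10].

[9, 14, 10]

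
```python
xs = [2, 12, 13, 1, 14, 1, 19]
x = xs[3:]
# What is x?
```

xs has length 7. The slice xs[3:] selects indices [3, 4, 5, 6] (3->1, 4->14, 5->1, 6->19), giving [1, 14, 1, 19].

[1, 14, 1, 19]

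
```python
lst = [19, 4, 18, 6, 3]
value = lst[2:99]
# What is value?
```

lst has length 5. The slice lst[2:99] selects indices [2, 3, 4] (2->18, 3->6, 4->3), giving [18, 6, 3].

[18, 6, 3]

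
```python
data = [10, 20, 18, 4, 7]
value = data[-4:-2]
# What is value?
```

data has length 5. The slice data[-4:-2] selects indices [1, 2] (1->20, 2->18), giving [20, 18].

[20, 18]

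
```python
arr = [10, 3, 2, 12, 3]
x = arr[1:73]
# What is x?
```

arr has length 5. The slice arr[1:73] selects indices [1, 2, 3, 4] (1->3, 2->2, 3->12, 4->3), giving [3, 2, 12, 3].

[3, 2, 12, 3]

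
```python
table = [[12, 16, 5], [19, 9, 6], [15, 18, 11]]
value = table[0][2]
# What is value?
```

table[0] = [12, 16, 5]. Taking column 2 of that row yields 5.

5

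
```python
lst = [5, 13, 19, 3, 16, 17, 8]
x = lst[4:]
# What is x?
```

lst has length 7. The slice lst[4:] selects indices [4, 5, 6] (4->16, 5->17, 6->8), giving [16, 17, 8].

[16, 17, 8]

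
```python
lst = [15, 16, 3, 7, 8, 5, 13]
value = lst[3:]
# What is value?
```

lst has length 7. The slice lst[3:] selects indices [3, 4, 5, 6] (3->7, 4->8, 5->5, 6->13), giving [7, 8, 5, 13].

[7, 8, 5, 13]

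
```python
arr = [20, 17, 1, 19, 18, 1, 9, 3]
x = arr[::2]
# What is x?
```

arr has length 8. The slice arr[::2] selects indices [0, 2, 4, 6] (0->20, 2->1, 4->18, 6->9), giving [20, 1, 18, 9].

[20, 1, 18, 9]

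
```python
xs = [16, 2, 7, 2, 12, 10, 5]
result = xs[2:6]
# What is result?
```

xs has length 7. The slice xs[2:6] selects indices [2, 3, 4, 5] (2->7, 3->2, 4->12, 5->10), giving [7, 2, 12, 10].

[7, 2, 12, 10]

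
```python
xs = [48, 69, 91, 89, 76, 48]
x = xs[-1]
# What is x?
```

xs has length 6. Negative index -1 maps to positive index 6 + (-1) = 5. xs[5] = 48.

48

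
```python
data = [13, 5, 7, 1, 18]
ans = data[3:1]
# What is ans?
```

data has length 5. The slice data[3:1] resolves to an empty index range, so the result is [].

[]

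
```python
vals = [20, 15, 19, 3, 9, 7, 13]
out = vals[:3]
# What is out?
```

vals has length 7. The slice vals[:3] selects indices [0, 1, 2] (0->20, 1->15, 2->19), giving [20, 15, 19].

[20, 15, 19]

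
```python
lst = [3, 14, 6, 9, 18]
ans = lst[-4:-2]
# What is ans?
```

lst has length 5. The slice lst[-4:-2] selects indices [1, 2] (1->14, 2->6), giving [14, 6].

[14, 6]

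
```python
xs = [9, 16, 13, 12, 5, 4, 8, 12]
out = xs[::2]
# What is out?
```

xs has length 8. The slice xs[::2] selects indices [0, 2, 4, 6] (0->9, 2->13, 4->5, 6->8), giving [9, 13, 5, 8].

[9, 13, 5, 8]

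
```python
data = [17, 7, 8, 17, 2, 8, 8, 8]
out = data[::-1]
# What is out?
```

data has length 8. The slice data[::-1] selects indices [7, 6, 5, 4, 3, 2, 1, 0] (7->8, 6->8, 5->8, 4->2, 3->17, 2->8, 1->7, 0->17), giving [8, 8, 8, 2, 17, 8, 7, 17].

[8, 8, 8, 2, 17, 8, 7, 17]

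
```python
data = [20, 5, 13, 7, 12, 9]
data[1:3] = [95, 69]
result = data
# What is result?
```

data starts as [20, 5, 13, 7, 12, 9] (length 6). The slice data[1:3] covers indices [1, 2] with values [5, 13]. Replacing that slice with [95, 69] (same length) produces [20, 95, 69, 7, 12, 9].

[20, 95, 69, 7, 12, 9]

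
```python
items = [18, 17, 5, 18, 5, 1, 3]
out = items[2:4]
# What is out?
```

items has length 7. The slice items[2:4] selects indices [2, 3] (2->5, 3->18), giving [5, 18].

[5, 18]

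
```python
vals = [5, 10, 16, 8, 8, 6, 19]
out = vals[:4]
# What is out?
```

vals has length 7. The slice vals[:4] selects indices [0, 1, 2, 3] (0->5, 1->10, 2->16, 3->8), giving [5, 10, 16, 8].

[5, 10, 16, 8]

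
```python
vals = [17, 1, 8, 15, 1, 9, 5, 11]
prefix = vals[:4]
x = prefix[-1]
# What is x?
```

vals has length 8. The slice vals[:4] selects indices [0, 1, 2, 3] (0->17, 1->1, 2->8, 3->15), giving [17, 1, 8, 15]. So prefix = [17, 1, 8, 15]. Then prefix[-1] = 15.

15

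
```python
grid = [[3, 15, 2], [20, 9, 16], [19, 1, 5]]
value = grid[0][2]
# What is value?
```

grid[0] = [3, 15, 2]. Taking column 2 of that row yields 2.

2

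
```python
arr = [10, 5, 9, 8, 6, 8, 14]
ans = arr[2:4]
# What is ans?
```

arr has length 7. The slice arr[2:4] selects indices [2, 3] (2->9, 3->8), giving [9, 8].

[9, 8]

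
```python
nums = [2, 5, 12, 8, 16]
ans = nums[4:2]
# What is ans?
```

nums has length 5. The slice nums[4:2] resolves to an empty index range, so the result is [].

[]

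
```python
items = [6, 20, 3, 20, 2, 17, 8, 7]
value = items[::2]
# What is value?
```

items has length 8. The slice items[::2] selects indices [0, 2, 4, 6] (0->6, 2->3, 4->2, 6->8), giving [6, 3, 2, 8].

[6, 3, 2, 8]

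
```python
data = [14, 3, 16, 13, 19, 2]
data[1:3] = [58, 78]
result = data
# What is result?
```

data starts as [14, 3, 16, 13, 19, 2] (length 6). The slice data[1:3] covers indices [1, 2] with values [3, 16]. Replacing that slice with [58, 78] (same length) produces [14, 58, 78, 13, 19, 2].

[14, 58, 78, 13, 19, 2]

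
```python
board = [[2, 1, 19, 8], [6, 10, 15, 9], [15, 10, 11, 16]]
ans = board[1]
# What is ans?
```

board has 3 rows. Row 1 is [6, 10, 15, 9].

[6, 10, 15, 9]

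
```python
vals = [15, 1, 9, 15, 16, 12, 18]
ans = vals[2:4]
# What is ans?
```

vals has length 7. The slice vals[2:4] selects indices [2, 3] (2->9, 3->15), giving [9, 15].

[9, 15]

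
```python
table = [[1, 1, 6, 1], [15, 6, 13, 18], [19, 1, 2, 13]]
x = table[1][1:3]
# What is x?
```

table[1] = [15, 6, 13, 18]. table[1] has length 4. The slice table[1][1:3] selects indices [1, 2] (1->6, 2->13), giving [6, 13].

[6, 13]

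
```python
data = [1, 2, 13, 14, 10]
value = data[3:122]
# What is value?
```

data has length 5. The slice data[3:122] selects indices [3, 4] (3->14, 4->10), giving [14, 10].

[14, 10]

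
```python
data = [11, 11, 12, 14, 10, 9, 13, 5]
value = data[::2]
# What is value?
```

data has length 8. The slice data[::2] selects indices [0, 2, 4, 6] (0->11, 2->12, 4->10, 6->13), giving [11, 12, 10, 13].

[11, 12, 10, 13]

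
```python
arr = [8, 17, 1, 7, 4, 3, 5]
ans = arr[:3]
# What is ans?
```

arr has length 7. The slice arr[:3] selects indices [0, 1, 2] (0->8, 1->17, 2->1), giving [8, 17, 1].

[8, 17, 1]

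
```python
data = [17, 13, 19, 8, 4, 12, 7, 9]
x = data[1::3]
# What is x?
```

data has length 8. The slice data[1::3] selects indices [1, 4, 7] (1->13, 4->4, 7->9), giving [13, 4, 9].

[13, 4, 9]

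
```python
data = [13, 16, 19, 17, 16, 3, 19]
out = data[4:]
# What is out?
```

data has length 7. The slice data[4:] selects indices [4, 5, 6] (4->16, 5->3, 6->19), giving [16, 3, 19].

[16, 3, 19]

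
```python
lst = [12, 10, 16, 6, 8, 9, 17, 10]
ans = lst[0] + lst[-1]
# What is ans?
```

lst has length 8. lst[0] = 12.
lst has length 8. Negative index -1 maps to positive index 8 + (-1) = 7. lst[7] = 10.
Sum: 12 + 10 = 22.

22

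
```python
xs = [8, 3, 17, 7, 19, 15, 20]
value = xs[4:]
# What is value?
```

xs has length 7. The slice xs[4:] selects indices [4, 5, 6] (4->19, 5->15, 6->20), giving [19, 15, 20].

[19, 15, 20]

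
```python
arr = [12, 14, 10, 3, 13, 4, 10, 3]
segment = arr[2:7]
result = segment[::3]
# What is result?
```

arr has length 8. The slice arr[2:7] selects indices [2, 3, 4, 5, 6] (2->10, 3->3, 4->13, 5->4, 6->10), giving [10, 3, 13, 4, 10]. So segment = [10, 3, 13, 4, 10]. segment has length 5. The slice segment[::3] selects indices [0, 3] (0->10, 3->4), giving [10, 4].

[10, 4]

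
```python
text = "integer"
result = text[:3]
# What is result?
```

text has length 7. The slice text[:3] selects indices [0, 1, 2] (0->'i', 1->'n', 2->'t'), giving 'int'.

'int'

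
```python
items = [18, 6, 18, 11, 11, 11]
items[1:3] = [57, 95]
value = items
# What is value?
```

items starts as [18, 6, 18, 11, 11, 11] (length 6). The slice items[1:3] covers indices [1, 2] with values [6, 18]. Replacing that slice with [57, 95] (same length) produces [18, 57, 95, 11, 11, 11].

[18, 57, 95, 11, 11, 11]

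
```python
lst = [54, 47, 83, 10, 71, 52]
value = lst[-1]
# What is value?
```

lst has length 6. Negative index -1 maps to positive index 6 + (-1) = 5. lst[5] = 52.

52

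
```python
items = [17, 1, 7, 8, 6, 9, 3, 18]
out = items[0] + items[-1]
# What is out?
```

items has length 8. items[0] = 17.
items has length 8. Negative index -1 maps to positive index 8 + (-1) = 7. items[7] = 18.
Sum: 17 + 18 = 35.

35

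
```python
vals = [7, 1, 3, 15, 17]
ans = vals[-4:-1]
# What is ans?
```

vals has length 5. The slice vals[-4:-1] selects indices [1, 2, 3] (1->1, 2->3, 3->15), giving [1, 3, 15].

[1, 3, 15]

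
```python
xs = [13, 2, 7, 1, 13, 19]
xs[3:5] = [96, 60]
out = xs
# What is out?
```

xs starts as [13, 2, 7, 1, 13, 19] (length 6). The slice xs[3:5] covers indices [3, 4] with values [1, 13]. Replacing that slice with [96, 60] (same length) produces [13, 2, 7, 96, 60, 19].

[13, 2, 7, 96, 60, 19]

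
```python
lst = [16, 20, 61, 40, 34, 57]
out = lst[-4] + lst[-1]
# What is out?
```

lst has length 6. Negative index -4 maps to positive index 6 + (-4) = 2. lst[2] = 61.
lst has length 6. Negative index -1 maps to positive index 6 + (-1) = 5. lst[5] = 57.
Sum: 61 + 57 = 118.

118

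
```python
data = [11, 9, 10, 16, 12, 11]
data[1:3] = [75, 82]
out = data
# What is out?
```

data starts as [11, 9, 10, 16, 12, 11] (length 6). The slice data[1:3] covers indices [1, 2] with values [9, 10]. Replacing that slice with [75, 82] (same length) produces [11, 75, 82, 16, 12, 11].

[11, 75, 82, 16, 12, 11]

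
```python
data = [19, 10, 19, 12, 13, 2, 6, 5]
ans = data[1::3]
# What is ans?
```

data has length 8. The slice data[1::3] selects indices [1, 4, 7] (1->10, 4->13, 7->5), giving [10, 13, 5].

[10, 13, 5]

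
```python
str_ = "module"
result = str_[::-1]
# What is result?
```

str_ has length 6. The slice str_[::-1] selects indices [5, 4, 3, 2, 1, 0] (5->'e', 4->'l', 3->'u', 2->'d', 1->'o', 0->'m'), giving 'eludom'.

'eludom'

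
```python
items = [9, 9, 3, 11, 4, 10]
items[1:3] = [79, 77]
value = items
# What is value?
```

items starts as [9, 9, 3, 11, 4, 10] (length 6). The slice items[1:3] covers indices [1, 2] with values [9, 3]. Replacing that slice with [79, 77] (same length) produces [9, 79, 77, 11, 4, 10].

[9, 79, 77, 11, 4, 10]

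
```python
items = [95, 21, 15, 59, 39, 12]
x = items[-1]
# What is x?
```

items has length 6. Negative index -1 maps to positive index 6 + (-1) = 5. items[5] = 12.

12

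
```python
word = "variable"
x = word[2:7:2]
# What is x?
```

word has length 8. The slice word[2:7:2] selects indices [2, 4, 6] (2->'r', 4->'a', 6->'l'), giving 'ral'.

'ral'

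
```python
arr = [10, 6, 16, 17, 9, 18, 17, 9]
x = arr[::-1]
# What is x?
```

arr has length 8. The slice arr[::-1] selects indices [7, 6, 5, 4, 3, 2, 1, 0] (7->9, 6->17, 5->18, 4->9, 3->17, 2->16, 1->6, 0->10), giving [9, 17, 18, 9, 17, 16, 6, 10].

[9, 17, 18, 9, 17, 16, 6, 10]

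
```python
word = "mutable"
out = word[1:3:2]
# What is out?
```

word has length 7. The slice word[1:3:2] selects indices [1] (1->'u'), giving 'u'.

'u'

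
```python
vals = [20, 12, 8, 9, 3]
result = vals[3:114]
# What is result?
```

vals has length 5. The slice vals[3:114] selects indices [3, 4] (3->9, 4->3), giving [9, 3].

[9, 3]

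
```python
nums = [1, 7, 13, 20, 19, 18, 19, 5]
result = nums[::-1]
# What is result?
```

nums has length 8. The slice nums[::-1] selects indices [7, 6, 5, 4, 3, 2, 1, 0] (7->5, 6->19, 5->18, 4->19, 3->20, 2->13, 1->7, 0->1), giving [5, 19, 18, 19, 20, 13, 7, 1].

[5, 19, 18, 19, 20, 13, 7, 1]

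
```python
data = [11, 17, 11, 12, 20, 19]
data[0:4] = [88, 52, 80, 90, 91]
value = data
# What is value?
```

data starts as [11, 17, 11, 12, 20, 19] (length 6). The slice data[0:4] covers indices [0, 1, 2, 3] with values [11, 17, 11, 12]. Replacing that slice with [88, 52, 80, 90, 91] (different length) produces [88, 52, 80, 90, 91, 20, 19].

[88, 52, 80, 90, 91, 20, 19]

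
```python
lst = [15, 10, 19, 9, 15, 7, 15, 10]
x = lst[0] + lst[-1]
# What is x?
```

lst has length 8. lst[0] = 15.
lst has length 8. Negative index -1 maps to positive index 8 + (-1) = 7. lst[7] = 10.
Sum: 15 + 10 = 25.

25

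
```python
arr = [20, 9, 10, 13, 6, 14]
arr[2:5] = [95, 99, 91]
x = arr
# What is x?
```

arr starts as [20, 9, 10, 13, 6, 14] (length 6). The slice arr[2:5] covers indices [2, 3, 4] with values [10, 13, 6]. Replacing that slice with [95, 99, 91] (same length) produces [20, 9, 95, 99, 91, 14].

[20, 9, 95, 99, 91, 14]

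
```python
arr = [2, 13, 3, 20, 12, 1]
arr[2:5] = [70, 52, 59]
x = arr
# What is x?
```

arr starts as [2, 13, 3, 20, 12, 1] (length 6). The slice arr[2:5] covers indices [2, 3, 4] with values [3, 20, 12]. Replacing that slice with [70, 52, 59] (same length) produces [2, 13, 70, 52, 59, 1].

[2, 13, 70, 52, 59, 1]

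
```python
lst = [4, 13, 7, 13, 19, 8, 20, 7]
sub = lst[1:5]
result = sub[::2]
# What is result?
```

lst has length 8. The slice lst[1:5] selects indices [1, 2, 3, 4] (1->13, 2->7, 3->13, 4->19), giving [13, 7, 13, 19]. So sub = [13, 7, 13, 19]. sub has length 4. The slice sub[::2] selects indices [0, 2] (0->13, 2->13), giving [13, 13].

[13, 13]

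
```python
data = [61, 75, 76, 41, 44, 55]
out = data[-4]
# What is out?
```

data has length 6. Negative index -4 maps to positive index 6 + (-4) = 2. data[2] = 76.

76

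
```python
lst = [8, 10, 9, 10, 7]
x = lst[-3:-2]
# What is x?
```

lst has length 5. The slice lst[-3:-2] selects indices [2] (2->9), giving [9].

[9]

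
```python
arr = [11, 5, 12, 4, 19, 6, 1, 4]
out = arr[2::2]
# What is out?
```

arr has length 8. The slice arr[2::2] selects indices [2, 4, 6] (2->12, 4->19, 6->1), giving [12, 19, 1].

[12, 19, 1]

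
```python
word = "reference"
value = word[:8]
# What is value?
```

word has length 9. The slice word[:8] selects indices [0, 1, 2, 3, 4, 5, 6, 7] (0->'r', 1->'e', 2->'f', 3->'e', 4->'r', 5->'e', 6->'n', 7->'c'), giving 'referenc'.

'referenc'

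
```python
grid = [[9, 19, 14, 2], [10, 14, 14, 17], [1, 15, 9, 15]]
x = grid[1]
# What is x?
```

grid has 3 rows. Row 1 is [10, 14, 14, 17].

[10, 14, 14, 17]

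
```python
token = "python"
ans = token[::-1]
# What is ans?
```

token has length 6. The slice token[::-1] selects indices [5, 4, 3, 2, 1, 0] (5->'n', 4->'o', 3->'h', 2->'t', 1->'y', 0->'p'), giving 'nohtyp'.

'nohtyp'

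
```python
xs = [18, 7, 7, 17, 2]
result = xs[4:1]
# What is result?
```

xs has length 5. The slice xs[4:1] resolves to an empty index range, so the result is [].

[]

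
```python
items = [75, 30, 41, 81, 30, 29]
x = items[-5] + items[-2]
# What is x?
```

items has length 6. Negative index -5 maps to positive index 6 + (-5) = 1. items[1] = 30.
items has length 6. Negative index -2 maps to positive index 6 + (-2) = 4. items[4] = 30.
Sum: 30 + 30 = 60.

60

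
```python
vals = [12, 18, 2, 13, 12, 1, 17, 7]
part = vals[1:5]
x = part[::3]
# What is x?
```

vals has length 8. The slice vals[1:5] selects indices [1, 2, 3, 4] (1->18, 2->2, 3->13, 4->12), giving [18, 2, 13, 12]. So part = [18, 2, 13, 12]. part has length 4. The slice part[::3] selects indices [0, 3] (0->18, 3->12), giving [18, 12].

[18, 12]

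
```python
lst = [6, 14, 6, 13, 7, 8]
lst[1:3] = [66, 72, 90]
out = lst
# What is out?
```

lst starts as [6, 14, 6, 13, 7, 8] (length 6). The slice lst[1:3] covers indices [1, 2] with values [14, 6]. Replacing that slice with [66, 72, 90] (different length) produces [6, 66, 72, 90, 13, 7, 8].

[6, 66, 72, 90, 13, 7, 8]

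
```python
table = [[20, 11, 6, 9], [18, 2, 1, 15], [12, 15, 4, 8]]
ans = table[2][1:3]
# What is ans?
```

table[2] = [12, 15, 4, 8]. table[2] has length 4. The slice table[2][1:3] selects indices [1, 2] (1->15, 2->4), giving [15, 4].

[15, 4]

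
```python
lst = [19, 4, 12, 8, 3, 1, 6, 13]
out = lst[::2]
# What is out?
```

lst has length 8. The slice lst[::2] selects indices [0, 2, 4, 6] (0->19, 2->12, 4->3, 6->6), giving [19, 12, 3, 6].

[19, 12, 3, 6]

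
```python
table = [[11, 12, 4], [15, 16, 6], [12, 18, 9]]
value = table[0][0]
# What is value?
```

table[0] = [11, 12, 4]. Taking column 0 of that row yields 11.

11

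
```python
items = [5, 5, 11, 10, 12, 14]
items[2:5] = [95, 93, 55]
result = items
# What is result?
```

items starts as [5, 5, 11, 10, 12, 14] (length 6). The slice items[2:5] covers indices [2, 3, 4] with values [11, 10, 12]. Replacing that slice with [95, 93, 55] (same length) produces [5, 5, 95, 93, 55, 14].

[5, 5, 95, 93, 55, 14]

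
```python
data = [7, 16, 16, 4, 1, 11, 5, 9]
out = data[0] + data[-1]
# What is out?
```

data has length 8. data[0] = 7.
data has length 8. Negative index -1 maps to positive index 8 + (-1) = 7. data[7] = 9.
Sum: 7 + 9 = 16.

16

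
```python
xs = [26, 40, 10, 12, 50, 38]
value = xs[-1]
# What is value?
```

xs has length 6. Negative index -1 maps to positive index 6 + (-1) = 5. xs[5] = 38.

38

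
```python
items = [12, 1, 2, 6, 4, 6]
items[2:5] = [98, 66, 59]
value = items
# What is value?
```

items starts as [12, 1, 2, 6, 4, 6] (length 6). The slice items[2:5] covers indices [2, 3, 4] with values [2, 6, 4]. Replacing that slice with [98, 66, 59] (same length) produces [12, 1, 98, 66, 59, 6].

[12, 1, 98, 66, 59, 6]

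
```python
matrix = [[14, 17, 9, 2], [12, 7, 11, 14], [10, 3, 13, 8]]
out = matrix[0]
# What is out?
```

matrix has 3 rows. Row 0 is [14, 17, 9, 2].

[14, 17, 9, 2]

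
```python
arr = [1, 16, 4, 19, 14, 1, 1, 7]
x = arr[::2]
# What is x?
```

arr has length 8. The slice arr[::2] selects indices [0, 2, 4, 6] (0->1, 2->4, 4->14, 6->1), giving [1, 4, 14, 1].

[1, 4, 14, 1]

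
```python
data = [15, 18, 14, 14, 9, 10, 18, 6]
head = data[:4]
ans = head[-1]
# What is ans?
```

data has length 8. The slice data[:4] selects indices [0, 1, 2, 3] (0->15, 1->18, 2->14, 3->14), giving [15, 18, 14, 14]. So head = [15, 18, 14, 14]. Then head[-1] = 14.

14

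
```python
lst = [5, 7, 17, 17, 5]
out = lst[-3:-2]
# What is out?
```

lst has length 5. The slice lst[-3:-2] selects indices [2] (2->17), giving [17].

[17]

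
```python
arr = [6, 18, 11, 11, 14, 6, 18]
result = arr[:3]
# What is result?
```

arr has length 7. The slice arr[:3] selects indices [0, 1, 2] (0->6, 1->18, 2->11), giving [6, 18, 11].

[6, 18, 11]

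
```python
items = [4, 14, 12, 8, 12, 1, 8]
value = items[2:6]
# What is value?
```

items has length 7. The slice items[2:6] selects indices [2, 3, 4, 5] (2->12, 3->8, 4->12, 5->1), giving [12, 8, 12, 1].

[12, 8, 12, 1]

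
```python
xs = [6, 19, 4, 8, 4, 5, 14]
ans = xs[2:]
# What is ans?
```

xs has length 7. The slice xs[2:] selects indices [2, 3, 4, 5, 6] (2->4, 3->8, 4->4, 5->5, 6->14), giving [4, 8, 4, 5, 14].

[4, 8, 4, 5, 14]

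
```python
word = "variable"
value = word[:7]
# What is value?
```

word has length 8. The slice word[:7] selects indices [0, 1, 2, 3, 4, 5, 6] (0->'v', 1->'a', 2->'r', 3->'i', 4->'a', 5->'b', 6->'l'), giving 'variabl'.

'variabl'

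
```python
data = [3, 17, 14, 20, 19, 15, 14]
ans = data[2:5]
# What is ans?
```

data has length 7. The slice data[2:5] selects indices [2, 3, 4] (2->14, 3->20, 4->19), giving [14, 20, 19].

[14, 20, 19]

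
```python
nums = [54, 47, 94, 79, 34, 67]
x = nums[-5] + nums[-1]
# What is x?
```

nums has length 6. Negative index -5 maps to positive index 6 + (-5) = 1. nums[1] = 47.
nums has length 6. Negative index -1 maps to positive index 6 + (-1) = 5. nums[5] = 67.
Sum: 47 + 67 = 114.

114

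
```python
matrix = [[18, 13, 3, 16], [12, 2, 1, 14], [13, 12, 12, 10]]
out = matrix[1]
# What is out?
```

matrix has 3 rows. Row 1 is [12, 2, 1, 14].

[12, 2, 1, 14]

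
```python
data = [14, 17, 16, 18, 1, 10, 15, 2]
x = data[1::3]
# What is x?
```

data has length 8. The slice data[1::3] selects indices [1, 4, 7] (1->17, 4->1, 7->2), giving [17, 1, 2].

[17, 1, 2]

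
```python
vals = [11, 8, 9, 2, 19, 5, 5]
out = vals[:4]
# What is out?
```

vals has length 7. The slice vals[:4] selects indices [0, 1, 2, 3] (0->11, 1->8, 2->9, 3->2), giving [11, 8, 9, 2].

[11, 8, 9, 2]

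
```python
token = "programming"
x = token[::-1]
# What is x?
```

token has length 11. The slice token[::-1] selects indices [10, 9, 8, 7, 6, 5, 4, 3, 2, 1, 0] (10->'g', 9->'n', 8->'i', 7->'m', 6->'m', 5->'a', 4->'r', 3->'g', 2->'o', 1->'r', 0->'p'), giving 'gnimmargorp'.

'gnimmargorp'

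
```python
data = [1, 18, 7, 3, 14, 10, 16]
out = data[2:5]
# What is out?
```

data has length 7. The slice data[2:5] selects indices [2, 3, 4] (2->7, 3->3, 4->14), giving [7, 3, 14].

[7, 3, 14]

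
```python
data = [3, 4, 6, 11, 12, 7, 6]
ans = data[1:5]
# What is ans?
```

data has length 7. The slice data[1:5] selects indices [1, 2, 3, 4] (1->4, 2->6, 3->11, 4->12), giving [4, 6, 11, 12].

[4, 6, 11, 12]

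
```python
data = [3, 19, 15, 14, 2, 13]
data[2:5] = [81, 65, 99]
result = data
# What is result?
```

data starts as [3, 19, 15, 14, 2, 13] (length 6). The slice data[2:5] covers indices [2, 3, 4] with values [15, 14, 2]. Replacing that slice with [81, 65, 99] (same length) produces [3, 19, 81, 65, 99, 13].

[3, 19, 81, 65, 99, 13]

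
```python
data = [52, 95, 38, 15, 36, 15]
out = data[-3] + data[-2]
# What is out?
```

data has length 6. Negative index -3 maps to positive index 6 + (-3) = 3. data[3] = 15.
data has length 6. Negative index -2 maps to positive index 6 + (-2) = 4. data[4] = 36.
Sum: 15 + 36 = 51.

51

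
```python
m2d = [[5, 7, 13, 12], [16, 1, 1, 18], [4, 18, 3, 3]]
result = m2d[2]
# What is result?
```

m2d has 3 rows. Row 2 is [4, 18, 3, 3].

[4, 18, 3, 3]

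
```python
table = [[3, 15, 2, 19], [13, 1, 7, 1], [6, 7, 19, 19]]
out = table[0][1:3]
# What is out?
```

table[0] = [3, 15, 2, 19]. table[0] has length 4. The slice table[0][1:3] selects indices [1, 2] (1->15, 2->2), giving [15, 2].

[15, 2]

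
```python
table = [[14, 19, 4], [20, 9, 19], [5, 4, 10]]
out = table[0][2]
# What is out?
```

table[0] = [14, 19, 4]. Taking column 2 of that row yields 4.

4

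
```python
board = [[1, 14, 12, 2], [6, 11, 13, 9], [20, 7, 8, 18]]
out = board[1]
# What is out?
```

board has 3 rows. Row 1 is [6, 11, 13, 9].

[6, 11, 13, 9]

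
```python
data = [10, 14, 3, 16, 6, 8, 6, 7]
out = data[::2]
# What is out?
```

data has length 8. The slice data[::2] selects indices [0, 2, 4, 6] (0->10, 2->3, 4->6, 6->6), giving [10, 3, 6, 6].

[10, 3, 6, 6]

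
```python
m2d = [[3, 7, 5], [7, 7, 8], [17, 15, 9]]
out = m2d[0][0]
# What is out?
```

m2d[0] = [3, 7, 5]. Taking column 0 of that row yields 3.

3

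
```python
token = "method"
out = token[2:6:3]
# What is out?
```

token has length 6. The slice token[2:6:3] selects indices [2, 5] (2->'t', 5->'d'), giving 'td'.

'td'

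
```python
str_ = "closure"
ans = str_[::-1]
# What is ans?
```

str_ has length 7. The slice str_[::-1] selects indices [6, 5, 4, 3, 2, 1, 0] (6->'e', 5->'r', 4->'u', 3->'s', 2->'o', 1->'l', 0->'c'), giving 'erusolc'.

'erusolc'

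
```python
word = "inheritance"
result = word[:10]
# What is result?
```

word has length 11. The slice word[:10] selects indices [0, 1, 2, 3, 4, 5, 6, 7, 8, 9] (0->'i', 1->'n', 2->'h', 3->'e', 4->'r', 5->'i', 6->'t', 7->'a', 8->'n', 9->'c'), giving 'inheritanc'.

'inheritanc'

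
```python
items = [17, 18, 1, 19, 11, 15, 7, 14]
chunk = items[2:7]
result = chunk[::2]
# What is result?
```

items has length 8. The slice items[2:7] selects indices [2, 3, 4, 5, 6] (2->1, 3->19, 4->11, 5->15, 6->7), giving [1, 19, 11, 15, 7]. So chunk = [1, 19, 11, 15, 7]. chunk has length 5. The slice chunk[::2] selects indices [0, 2, 4] (0->1, 2->11, 4->7), giving [1, 11, 7].

[1, 11, 7]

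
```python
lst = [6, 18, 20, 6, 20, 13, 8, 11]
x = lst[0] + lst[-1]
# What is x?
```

lst has length 8. lst[0] = 6.
lst has length 8. Negative index -1 maps to positive index 8 + (-1) = 7. lst[7] = 11.
Sum: 6 + 11 = 17.

17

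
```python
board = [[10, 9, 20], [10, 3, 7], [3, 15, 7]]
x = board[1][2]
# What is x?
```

board[1] = [10, 3, 7]. Taking column 2 of that row yields 7.

7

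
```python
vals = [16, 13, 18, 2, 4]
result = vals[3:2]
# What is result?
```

vals has length 5. The slice vals[3:2] resolves to an empty index range, so the result is [].

[]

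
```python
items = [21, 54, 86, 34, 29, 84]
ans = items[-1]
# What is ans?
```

items has length 6. Negative index -1 maps to positive index 6 + (-1) = 5. items[5] = 84.

84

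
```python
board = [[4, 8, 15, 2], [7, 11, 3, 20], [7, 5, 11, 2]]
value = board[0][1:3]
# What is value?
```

board[0] = [4, 8, 15, 2]. board[0] has length 4. The slice board[0][1:3] selects indices [1, 2] (1->8, 2->15), giving [8, 15].

[8, 15]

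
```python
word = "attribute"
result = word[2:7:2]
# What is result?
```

word has length 9. The slice word[2:7:2] selects indices [2, 4, 6] (2->'t', 4->'i', 6->'u'), giving 'tiu'.

'tiu'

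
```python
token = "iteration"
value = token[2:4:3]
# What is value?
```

token has length 9. The slice token[2:4:3] selects indices [2] (2->'e'), giving 'e'.

'e'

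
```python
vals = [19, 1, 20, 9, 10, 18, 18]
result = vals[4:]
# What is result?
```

vals has length 7. The slice vals[4:] selects indices [4, 5, 6] (4->10, 5->18, 6->18), giving [10, 18, 18].

[10, 18, 18]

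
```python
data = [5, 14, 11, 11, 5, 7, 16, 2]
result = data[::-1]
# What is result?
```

data has length 8. The slice data[::-1] selects indices [7, 6, 5, 4, 3, 2, 1, 0] (7->2, 6->16, 5->7, 4->5, 3->11, 2->11, 1->14, 0->5), giving [2, 16, 7, 5, 11, 11, 14, 5].

[2, 16, 7, 5, 11, 11, 14, 5]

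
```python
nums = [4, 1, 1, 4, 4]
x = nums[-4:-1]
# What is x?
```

nums has length 5. The slice nums[-4:-1] selects indices [1, 2, 3] (1->1, 2->1, 3->4), giving [1, 1, 4].

[1, 1, 4]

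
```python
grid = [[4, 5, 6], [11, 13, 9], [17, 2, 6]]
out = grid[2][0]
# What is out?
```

grid[2] = [17, 2, 6]. Taking column 0 of that row yields 17.

17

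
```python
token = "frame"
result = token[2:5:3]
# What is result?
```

token has length 5. The slice token[2:5:3] selects indices [2] (2->'a'), giving 'a'.

'a'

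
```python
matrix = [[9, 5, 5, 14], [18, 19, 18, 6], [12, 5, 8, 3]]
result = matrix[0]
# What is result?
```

matrix has 3 rows. Row 0 is [9, 5, 5, 14].

[9, 5, 5, 14]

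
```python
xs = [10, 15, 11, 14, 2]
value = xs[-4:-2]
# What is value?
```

xs has length 5. The slice xs[-4:-2] selects indices [1, 2] (1->15, 2->11), giving [15, 11].

[15, 11]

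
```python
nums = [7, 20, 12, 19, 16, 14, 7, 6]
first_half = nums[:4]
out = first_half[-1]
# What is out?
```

nums has length 8. The slice nums[:4] selects indices [0, 1, 2, 3] (0->7, 1->20, 2->12, 3->19), giving [7, 20, 12, 19]. So first_half = [7, 20, 12, 19]. Then first_half[-1] = 19.

19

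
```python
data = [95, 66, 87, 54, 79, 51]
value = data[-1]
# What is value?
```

data has length 6. Negative index -1 maps to positive index 6 + (-1) = 5. data[5] = 51.

51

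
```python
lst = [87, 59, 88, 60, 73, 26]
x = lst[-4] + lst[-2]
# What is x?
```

lst has length 6. Negative index -4 maps to positive index 6 + (-4) = 2. lst[2] = 88.
lst has length 6. Negative index -2 maps to positive index 6 + (-2) = 4. lst[4] = 73.
Sum: 88 + 73 = 161.

161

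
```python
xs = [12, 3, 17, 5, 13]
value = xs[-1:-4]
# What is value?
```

xs has length 5. The slice xs[-1:-4] resolves to an empty index range, so the result is [].

[]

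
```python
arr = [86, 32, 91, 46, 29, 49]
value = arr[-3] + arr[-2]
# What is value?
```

arr has length 6. Negative index -3 maps to positive index 6 + (-3) = 3. arr[3] = 46.
arr has length 6. Negative index -2 maps to positive index 6 + (-2) = 4. arr[4] = 29.
Sum: 46 + 29 = 75.

75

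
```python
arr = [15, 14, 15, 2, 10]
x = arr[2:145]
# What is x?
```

arr has length 5. The slice arr[2:145] selects indices [2, 3, 4] (2->15, 3->2, 4->10), giving [15, 2, 10].

[15, 2, 10]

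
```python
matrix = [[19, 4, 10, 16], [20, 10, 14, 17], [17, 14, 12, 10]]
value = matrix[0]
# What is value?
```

matrix has 3 rows. Row 0 is [19, 4, 10, 16].

[19, 4, 10, 16]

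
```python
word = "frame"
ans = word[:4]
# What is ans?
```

word has length 5. The slice word[:4] selects indices [0, 1, 2, 3] (0->'f', 1->'r', 2->'a', 3->'m'), giving 'fram'.

'fram'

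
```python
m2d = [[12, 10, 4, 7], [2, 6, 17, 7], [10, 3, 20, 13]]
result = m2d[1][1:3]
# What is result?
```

m2d[1] = [2, 6, 17, 7]. m2d[1] has length 4. The slice m2d[1][1:3] selects indices [1, 2] (1->6, 2->17), giving [6, 17].

[6, 17]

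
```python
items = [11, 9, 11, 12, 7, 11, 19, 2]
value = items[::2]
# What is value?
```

items has length 8. The slice items[::2] selects indices [0, 2, 4, 6] (0->11, 2->11, 4->7, 6->19), giving [11, 11, 7, 19].

[11, 11, 7, 19]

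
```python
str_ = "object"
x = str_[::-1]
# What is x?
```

str_ has length 6. The slice str_[::-1] selects indices [5, 4, 3, 2, 1, 0] (5->'t', 4->'c', 3->'e', 2->'j', 1->'b', 0->'o'), giving 'tcejbo'.

'tcejbo'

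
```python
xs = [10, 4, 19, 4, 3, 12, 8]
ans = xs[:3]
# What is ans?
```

xs has length 7. The slice xs[:3] selects indices [0, 1, 2] (0->10, 1->4, 2->19), giving [10, 4, 19].

[10, 4, 19]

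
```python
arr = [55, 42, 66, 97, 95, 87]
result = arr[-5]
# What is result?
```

arr has length 6. Negative index -5 maps to positive index 6 + (-5) = 1. arr[1] = 42.

42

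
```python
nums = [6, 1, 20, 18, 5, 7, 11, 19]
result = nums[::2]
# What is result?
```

nums has length 8. The slice nums[::2] selects indices [0, 2, 4, 6] (0->6, 2->20, 4->5, 6->11), giving [6, 20, 5, 11].

[6, 20, 5, 11]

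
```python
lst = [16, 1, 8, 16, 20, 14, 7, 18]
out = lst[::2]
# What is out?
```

lst has length 8. The slice lst[::2] selects indices [0, 2, 4, 6] (0->16, 2->8, 4->20, 6->7), giving [16, 8, 20, 7].

[16, 8, 20, 7]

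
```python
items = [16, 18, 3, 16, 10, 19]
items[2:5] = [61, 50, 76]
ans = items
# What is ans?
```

items starts as [16, 18, 3, 16, 10, 19] (length 6). The slice items[2:5] covers indices [2, 3, 4] with values [3, 16, 10]. Replacing that slice with [61, 50, 76] (same length) produces [16, 18, 61, 50, 76, 19].

[16, 18, 61, 50, 76, 19]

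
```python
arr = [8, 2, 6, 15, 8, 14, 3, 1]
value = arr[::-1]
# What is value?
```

arr has length 8. The slice arr[::-1] selects indices [7, 6, 5, 4, 3, 2, 1, 0] (7->1, 6->3, 5->14, 4->8, 3->15, 2->6, 1->2, 0->8), giving [1, 3, 14, 8, 15, 6, 2, 8].

[1, 3, 14, 8, 15, 6, 2, 8]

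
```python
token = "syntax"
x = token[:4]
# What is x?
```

token has length 6. The slice token[:4] selects indices [0, 1, 2, 3] (0->'s', 1->'y', 2->'n', 3->'t'), giving 'synt'.

'synt'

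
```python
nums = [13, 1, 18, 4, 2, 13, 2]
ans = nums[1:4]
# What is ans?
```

nums has length 7. The slice nums[1:4] selects indices [1, 2, 3] (1->1, 2->18, 3->4), giving [1, 18, 4].

[1, 18, 4]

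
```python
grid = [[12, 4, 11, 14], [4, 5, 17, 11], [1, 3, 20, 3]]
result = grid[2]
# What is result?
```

grid has 3 rows. Row 2 is [1, 3, 20, 3].

[1, 3, 20, 3]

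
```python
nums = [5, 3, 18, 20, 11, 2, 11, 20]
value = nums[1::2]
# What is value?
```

nums has length 8. The slice nums[1::2] selects indices [1, 3, 5, 7] (1->3, 3->20, 5->2, 7->20), giving [3, 20, 2, 20].

[3, 20, 2, 20]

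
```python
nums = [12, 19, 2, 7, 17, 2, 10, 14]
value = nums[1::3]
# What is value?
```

nums has length 8. The slice nums[1::3] selects indices [1, 4, 7] (1->19, 4->17, 7->14), giving [19, 17, 14].

[19, 17, 14]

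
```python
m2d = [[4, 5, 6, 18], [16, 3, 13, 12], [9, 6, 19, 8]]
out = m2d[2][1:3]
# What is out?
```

m2d[2] = [9, 6, 19, 8]. m2d[2] has length 4. The slice m2d[2][1:3] selects indices [1, 2] (1->6, 2->19), giving [6, 19].

[6, 19]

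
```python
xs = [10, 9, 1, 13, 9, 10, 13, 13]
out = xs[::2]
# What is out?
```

xs has length 8. The slice xs[::2] selects indices [0, 2, 4, 6] (0->10, 2->1, 4->9, 6->13), giving [10, 1, 9, 13].

[10, 1, 9, 13]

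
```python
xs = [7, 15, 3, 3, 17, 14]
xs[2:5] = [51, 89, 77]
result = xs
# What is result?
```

xs starts as [7, 15, 3, 3, 17, 14] (length 6). The slice xs[2:5] covers indices [2, 3, 4] with values [3, 3, 17]. Replacing that slice with [51, 89, 77] (same length) produces [7, 15, 51, 89, 77, 14].

[7, 15, 51, 89, 77, 14]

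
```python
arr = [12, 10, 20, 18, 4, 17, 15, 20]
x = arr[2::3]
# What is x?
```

arr has length 8. The slice arr[2::3] selects indices [2, 5] (2->20, 5->17), giving [20, 17].

[20, 17]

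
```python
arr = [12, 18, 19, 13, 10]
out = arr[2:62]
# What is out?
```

arr has length 5. The slice arr[2:62] selects indices [2, 3, 4] (2->19, 3->13, 4->10), giving [19, 13, 10].

[19, 13, 10]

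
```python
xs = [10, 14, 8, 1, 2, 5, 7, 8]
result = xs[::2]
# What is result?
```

xs has length 8. The slice xs[::2] selects indices [0, 2, 4, 6] (0->10, 2->8, 4->2, 6->7), giving [10, 8, 2, 7].

[10, 8, 2, 7]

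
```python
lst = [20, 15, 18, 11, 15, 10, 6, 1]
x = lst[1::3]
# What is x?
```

lst has length 8. The slice lst[1::3] selects indices [1, 4, 7] (1->15, 4->15, 7->1), giving [15, 15, 1].

[15, 15, 1]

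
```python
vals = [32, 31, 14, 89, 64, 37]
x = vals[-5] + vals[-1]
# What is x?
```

vals has length 6. Negative index -5 maps to positive index 6 + (-5) = 1. vals[1] = 31.
vals has length 6. Negative index -1 maps to positive index 6 + (-1) = 5. vals[5] = 37.
Sum: 31 + 37 = 68.

68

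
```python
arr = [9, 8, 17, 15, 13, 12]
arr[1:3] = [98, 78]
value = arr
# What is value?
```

arr starts as [9, 8, 17, 15, 13, 12] (length 6). The slice arr[1:3] covers indices [1, 2] with values [8, 17]. Replacing that slice with [98, 78] (same length) produces [9, 98, 78, 15, 13, 12].

[9, 98, 78, 15, 13, 12]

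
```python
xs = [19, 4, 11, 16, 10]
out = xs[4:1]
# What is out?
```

xs has length 5. The slice xs[4:1] resolves to an empty index range, so the result is [].

[]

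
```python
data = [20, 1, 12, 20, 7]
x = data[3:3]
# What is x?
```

data has length 5. The slice data[3:3] resolves to an empty index range, so the result is [].

[]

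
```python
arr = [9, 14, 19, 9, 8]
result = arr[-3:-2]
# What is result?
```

arr has length 5. The slice arr[-3:-2] selects indices [2] (2->19), giving [19].

[19]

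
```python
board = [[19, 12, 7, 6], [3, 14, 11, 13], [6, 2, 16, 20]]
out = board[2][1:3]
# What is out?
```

board[2] = [6, 2, 16, 20]. board[2] has length 4. The slice board[2][1:3] selects indices [1, 2] (1->2, 2->16), giving [2, 16].

[2, 16]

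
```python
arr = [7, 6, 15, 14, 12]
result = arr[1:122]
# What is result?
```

arr has length 5. The slice arr[1:122] selects indices [1, 2, 3, 4] (1->6, 2->15, 3->14, 4->12), giving [6, 15, 14, 12].

[6, 15, 14, 12]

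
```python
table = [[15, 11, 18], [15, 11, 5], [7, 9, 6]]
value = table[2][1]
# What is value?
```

table[2] = [7, 9, 6]. Taking column 1 of that row yields 9.

9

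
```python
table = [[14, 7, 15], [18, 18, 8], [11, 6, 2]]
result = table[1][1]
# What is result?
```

table[1] = [18, 18, 8]. Taking column 1 of that row yields 18.

18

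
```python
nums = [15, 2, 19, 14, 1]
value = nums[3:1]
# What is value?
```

nums has length 5. The slice nums[3:1] resolves to an empty index range, so the result is [].

[]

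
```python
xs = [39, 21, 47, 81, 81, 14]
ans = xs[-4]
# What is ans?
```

xs has length 6. Negative index -4 maps to positive index 6 + (-4) = 2. xs[2] = 47.

47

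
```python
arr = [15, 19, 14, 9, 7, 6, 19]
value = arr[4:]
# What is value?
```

arr has length 7. The slice arr[4:] selects indices [4, 5, 6] (4->7, 5->6, 6->19), giving [7, 6, 19].

[7, 6, 19]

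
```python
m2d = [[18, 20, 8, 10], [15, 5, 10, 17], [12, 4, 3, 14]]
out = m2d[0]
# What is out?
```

m2d has 3 rows. Row 0 is [18, 20, 8, 10].

[18, 20, 8, 10]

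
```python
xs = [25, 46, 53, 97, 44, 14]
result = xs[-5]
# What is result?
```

xs has length 6. Negative index -5 maps to positive index 6 + (-5) = 1. xs[1] = 46.

46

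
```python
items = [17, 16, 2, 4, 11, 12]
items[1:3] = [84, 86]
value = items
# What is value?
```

items starts as [17, 16, 2, 4, 11, 12] (length 6). The slice items[1:3] covers indices [1, 2] with values [16, 2]. Replacing that slice with [84, 86] (same length) produces [17, 84, 86, 4, 11, 12].

[17, 84, 86, 4, 11, 12]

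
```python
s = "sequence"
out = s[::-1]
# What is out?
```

s has length 8. The slice s[::-1] selects indices [7, 6, 5, 4, 3, 2, 1, 0] (7->'e', 6->'c', 5->'n', 4->'e', 3->'u', 2->'q', 1->'e', 0->'s'), giving 'ecneuqes'.

'ecneuqes'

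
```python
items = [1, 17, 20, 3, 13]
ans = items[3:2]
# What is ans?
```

items has length 5. The slice items[3:2] resolves to an empty index range, so the result is [].

[]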